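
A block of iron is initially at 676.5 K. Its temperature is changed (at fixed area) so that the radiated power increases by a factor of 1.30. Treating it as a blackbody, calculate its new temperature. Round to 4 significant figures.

P ∝ T⁴, so T₂/T₁ = (P₂/P₁)^(1/4) = (1.30)^(1/4) = 1.06779.
T₂ = 676.5 × 1.06779 = 722.4 K.

T₂ ≈ 722.4 K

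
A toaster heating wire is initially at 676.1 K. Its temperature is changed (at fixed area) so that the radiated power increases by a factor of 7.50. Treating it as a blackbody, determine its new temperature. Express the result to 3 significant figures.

T₂ ≈ 1.12×10³ K

P ∝ T⁴, so T₂/T₁ = (P₂/P₁)^(1/4) = (7.50)^(1/4) = 1.65488.
T₂ = 676.1 × 1.65488 = 1.12×10³ K.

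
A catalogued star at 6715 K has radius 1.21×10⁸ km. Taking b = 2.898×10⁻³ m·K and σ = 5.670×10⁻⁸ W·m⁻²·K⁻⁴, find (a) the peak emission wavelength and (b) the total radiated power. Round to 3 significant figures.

(a) λ_max = b/T = 2.898×10⁻³/6715 = 4.316×10⁻⁷ m = 0.432 μm.
Surface area A = 4πR² = 4π(1.21×10¹¹ m)² = 1.83984×10²³ m².
(b) P = σAT⁴ = 5.670×10⁻⁸×1.83984×10²³×(6715)⁴ = 2.12×10³¹ W.

λ_max ≈ 0.432 μm; P ≈ 2.12×10³¹ W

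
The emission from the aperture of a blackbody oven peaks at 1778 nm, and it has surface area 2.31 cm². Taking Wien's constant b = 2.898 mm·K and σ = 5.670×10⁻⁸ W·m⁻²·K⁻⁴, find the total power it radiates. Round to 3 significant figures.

P ≈ 92.4 W

Wien's law: T = b/λ_max = 2.898×10⁻³/1.778×10⁻⁶ = 1629.92 K.
Area A = 2.31 cm² = 2.31×10⁻⁴ m².
Then P = σAT⁴ = 5.670×10⁻⁸×2.31×10⁻⁴×(1629.92)⁴ = 92.4 W.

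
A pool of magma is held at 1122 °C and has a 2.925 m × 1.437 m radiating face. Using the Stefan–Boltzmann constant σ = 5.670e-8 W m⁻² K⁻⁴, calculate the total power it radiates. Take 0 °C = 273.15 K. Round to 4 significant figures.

P ≈ 9.029×10⁵ W

T = 1122 °C + 273.15 = 1395.15 K.
Area A = 2.925 × 1.437 = 4.20322 m².
P = σAT⁴ = 5.670×10⁻⁸ × 4.20322 × (1395.15)⁴ = 9.029×10⁵ W.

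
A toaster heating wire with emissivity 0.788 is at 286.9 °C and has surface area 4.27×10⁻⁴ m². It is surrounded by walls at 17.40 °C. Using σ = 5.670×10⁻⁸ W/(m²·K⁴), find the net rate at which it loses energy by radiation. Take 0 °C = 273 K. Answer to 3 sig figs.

Net loss ≈ 1.74 W

T = 286.9 °C + 273 = 559.9 K.
Surroundings: T = 17.40 °C + 273 = 290.40 K.
Area A = 4.27×10⁻⁴ m².
Net radiated power P_net = εσA(T⁴ − T₀⁴) = 0.788×5.670×10⁻⁸×4.27×10⁻⁴×(559.9⁴ − 290.40⁴).
T⁴ − T₀⁴ = 9.82747×10¹⁰ − 7.11191×10⁹ = 9.11628×10¹⁰ K⁴, so P_net = 1.74 W.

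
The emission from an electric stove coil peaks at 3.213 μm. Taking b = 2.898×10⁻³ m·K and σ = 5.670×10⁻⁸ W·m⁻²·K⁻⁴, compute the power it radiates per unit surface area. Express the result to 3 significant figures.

I ≈ 3.75×10⁴ W/m²

Wien's law: T = b/λ_max = 2.898×10⁻³/3.213×10⁻⁶ = 901.961 K.
Then I = σT⁴ = 5.670×10⁻⁸×(901.961)⁴ = 3.75×10⁴ W/m².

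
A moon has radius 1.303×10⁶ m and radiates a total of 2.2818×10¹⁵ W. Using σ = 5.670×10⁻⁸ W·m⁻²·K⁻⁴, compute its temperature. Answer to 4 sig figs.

Surface area A = 4πR² = 4π(1.303×10⁶ m)² = 2.13353×10¹³ m².
P = σAT⁴ ⇒ T = (P/(σA))^(1/4) = (2.2818×10¹⁵/(5.670×10⁻⁸×2.13353×10¹³))^(1/4) = 208.4 K.

T ≈ 208.4 K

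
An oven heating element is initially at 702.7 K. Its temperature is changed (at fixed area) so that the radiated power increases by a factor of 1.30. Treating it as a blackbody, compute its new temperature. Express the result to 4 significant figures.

P ∝ T⁴, so T₂/T₁ = (P₂/P₁)^(1/4) = (1.30)^(1/4) = 1.06779.
T₂ = 702.7 × 1.06779 = 750.3 K.

T₂ ≈ 750.3 K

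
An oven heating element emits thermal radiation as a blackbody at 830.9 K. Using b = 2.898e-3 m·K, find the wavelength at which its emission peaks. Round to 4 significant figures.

Wien's displacement law: λ_max = b/T = (2.898×10⁻³ m·K)/(830.9 K) = 3.4878×10⁻⁶ m.
That is 3.488 μm, in the infrared range.

λ_max ≈ 3.488 μm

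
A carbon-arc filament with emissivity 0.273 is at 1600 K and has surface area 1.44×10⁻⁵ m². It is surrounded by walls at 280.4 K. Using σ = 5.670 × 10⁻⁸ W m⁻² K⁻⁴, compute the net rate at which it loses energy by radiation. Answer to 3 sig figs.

Net loss ≈ 1.46 W

Area A = 1.44×10⁻⁵ m².
Net radiated power P_net = εσA(T⁴ − T₀⁴) = 0.273×5.670×10⁻⁸×1.44×10⁻⁵×(1600⁴ − 280.4⁴).
T⁴ − T₀⁴ = 6.55360×10¹² − 6.18176×10⁹ = 6.54742×10¹² K⁴, so P_net = 1.46 W.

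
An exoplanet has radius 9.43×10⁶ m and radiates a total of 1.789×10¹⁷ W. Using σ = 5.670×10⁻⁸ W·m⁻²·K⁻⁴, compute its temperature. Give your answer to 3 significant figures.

Surface area A = 4πR² = 4π(9.43×10⁶ m)² = 1.11746×10¹⁵ m².
P = σAT⁴ ⇒ T = (P/(σA))^(1/4) = (1.789×10¹⁷/(5.670×10⁻⁸×1.11746×10¹⁵))^(1/4) = 231 K.

T ≈ 231 K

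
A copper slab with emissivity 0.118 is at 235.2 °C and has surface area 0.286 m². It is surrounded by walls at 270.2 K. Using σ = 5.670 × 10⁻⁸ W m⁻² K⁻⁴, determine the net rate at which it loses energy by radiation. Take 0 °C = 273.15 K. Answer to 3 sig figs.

Net loss ≈ 118 W

T = 235.2 °C + 273.15 = 508.35 K.
Area A = 0.286 m².
Net radiated power P_net = εσA(T⁴ − T₀⁴) = 0.118×5.670×10⁻⁸×0.286×(508.35⁴ − 270.2⁴).
T⁴ − T₀⁴ = 6.67808×10¹⁰ − 5.33017×10⁹ = 6.14506×10¹⁰ K⁴, so P_net = 118 W.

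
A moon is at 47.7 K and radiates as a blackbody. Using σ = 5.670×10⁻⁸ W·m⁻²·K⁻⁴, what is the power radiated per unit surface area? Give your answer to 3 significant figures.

Stefan–Boltzmann: I = σT⁴ = 5.670×10⁻⁸ × (47.7)⁴ = 0.294 W/m².

I ≈ 0.294 W/m²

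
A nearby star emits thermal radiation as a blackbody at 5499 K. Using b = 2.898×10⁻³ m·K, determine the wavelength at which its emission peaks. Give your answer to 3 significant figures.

Wien's displacement law: λ_max = b/T = (2.898×10⁻³ m·K)/(5499 K) = 5.270×10⁻⁷ m.
That is 527 nm, in the visible range.

λ_max ≈ 527 nm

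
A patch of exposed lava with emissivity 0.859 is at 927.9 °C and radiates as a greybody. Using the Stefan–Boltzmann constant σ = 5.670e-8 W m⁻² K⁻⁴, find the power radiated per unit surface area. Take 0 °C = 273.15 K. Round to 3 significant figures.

T = 927.9 °C + 273.15 = 1201.05 K.
Stefan–Boltzmann: I = εσT⁴ = 0.859 × 5.670×10⁻⁸ × (1201.05)⁴ = 1.01×10⁵ W/m².

I ≈ 1.01×10⁵ W/m²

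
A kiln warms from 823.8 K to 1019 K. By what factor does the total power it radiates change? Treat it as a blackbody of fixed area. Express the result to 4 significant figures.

P₂/P₁ ≈ 2.341

P ∝ T⁴, so P₂/P₁ = (T₂/T₁)⁴ = (1019/823.8)⁴ = (1.23695)⁴ = 2.341.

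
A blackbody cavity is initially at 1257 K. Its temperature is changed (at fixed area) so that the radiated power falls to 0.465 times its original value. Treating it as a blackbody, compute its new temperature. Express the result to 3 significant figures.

T₂ ≈ 1.04×10³ K

P ∝ T⁴, so T₂/T₁ = (P₂/P₁)^(1/4) = (0.465)^(1/4) = 0.825778.
T₂ = 1257 × 0.825778 = 1.04×10³ K.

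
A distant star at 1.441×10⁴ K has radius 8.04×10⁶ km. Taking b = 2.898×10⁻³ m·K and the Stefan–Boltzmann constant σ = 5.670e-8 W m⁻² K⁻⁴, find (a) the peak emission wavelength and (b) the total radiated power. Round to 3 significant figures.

(a) λ_max = b/T = 2.898×10⁻³/1.441×10⁴ = 2.011×10⁻⁷ m = 201 nm.
Surface area A = 4πR² = 4π(8.04×10⁹ m)² = 8.12310×10²⁰ m².
(b) P = σAT⁴ = 5.670×10⁻⁸×8.12310×10²⁰×(1.441×10⁴)⁴ = 1.99×10³⁰ W.

λ_max ≈ 201 nm; P ≈ 1.99×10³⁰ W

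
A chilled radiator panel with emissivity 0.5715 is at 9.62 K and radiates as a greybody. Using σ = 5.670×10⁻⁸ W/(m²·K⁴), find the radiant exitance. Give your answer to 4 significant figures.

I ≈ 2.775×10⁻⁴ W/m²

Stefan–Boltzmann: I = εσT⁴ = 0.5715 × 5.670×10⁻⁸ × (9.62)⁴ = 2.775×10⁻⁴ W/m².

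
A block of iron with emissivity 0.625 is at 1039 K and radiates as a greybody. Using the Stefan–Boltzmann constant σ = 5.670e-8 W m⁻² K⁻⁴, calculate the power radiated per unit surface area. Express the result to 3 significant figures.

I ≈ 4.13×10⁴ W/m²

Stefan–Boltzmann: I = εσT⁴ = 0.625 × 5.670×10⁻⁸ × (1039)⁴ = 4.13×10⁴ W/m².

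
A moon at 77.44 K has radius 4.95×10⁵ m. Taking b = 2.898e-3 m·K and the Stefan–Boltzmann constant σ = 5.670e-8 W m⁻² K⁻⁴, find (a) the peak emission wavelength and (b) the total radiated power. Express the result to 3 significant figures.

λ_max ≈ 37.4 μm; P ≈ 6.28×10¹² W

(a) λ_max = b/T = 2.898×10⁻³/77.44 = 3.742×10⁻⁵ m = 37.4 μm.
Surface area A = 4πR² = 4π(4.95×10⁵ m)² = 3.07907×10¹² m².
(b) P = σAT⁴ = 5.670×10⁻⁸×3.07907×10¹²×(77.44)⁴ = 6.28×10¹² W.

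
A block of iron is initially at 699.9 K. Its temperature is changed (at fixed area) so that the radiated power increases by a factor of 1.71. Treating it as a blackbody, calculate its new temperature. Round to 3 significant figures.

P ∝ T⁴, so T₂/T₁ = (P₂/P₁)^(1/4) = (1.71)^(1/4) = 1.14353.
T₂ = 699.9 × 1.14353 = 800 K.

T₂ ≈ 800 K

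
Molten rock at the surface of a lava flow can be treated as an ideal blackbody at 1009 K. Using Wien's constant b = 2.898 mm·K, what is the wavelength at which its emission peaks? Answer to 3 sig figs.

λ_max ≈ 2.87 μm

Wien's displacement law: λ_max = b/T = (2.898×10⁻³ m·K)/(1009 K) = 2.872×10⁻⁶ m.
That is 2.87 μm, in the infrared range.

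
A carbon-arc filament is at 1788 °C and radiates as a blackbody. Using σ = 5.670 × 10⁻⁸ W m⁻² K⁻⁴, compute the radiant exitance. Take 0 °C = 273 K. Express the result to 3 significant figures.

I ≈ 1.02×10⁶ W/m²

T = 1788 °C + 273 = 2061 K.
Stefan–Boltzmann: I = σT⁴ = 5.670×10⁻⁸ × (2061)⁴ = 1.02×10⁶ W/m².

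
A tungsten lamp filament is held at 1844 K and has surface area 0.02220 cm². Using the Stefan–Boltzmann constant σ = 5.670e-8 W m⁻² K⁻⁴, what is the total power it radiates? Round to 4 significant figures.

Area A = 0.02220 cm² = 2.220×10⁻⁶ m².
P = σAT⁴ = 5.670×10⁻⁸ × 2.220×10⁻⁶ × (1844)⁴ = 1.455 W.

P ≈ 1.455 W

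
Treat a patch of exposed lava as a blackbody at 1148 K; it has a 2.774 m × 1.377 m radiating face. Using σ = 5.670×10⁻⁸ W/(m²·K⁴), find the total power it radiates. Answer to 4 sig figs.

P ≈ 3.762×10⁵ W

Area A = 2.774 × 1.377 = 3.8198 m².
P = σAT⁴ = 5.670×10⁻⁸ × 3.8198 × (1148)⁴ = 3.762×10⁵ W.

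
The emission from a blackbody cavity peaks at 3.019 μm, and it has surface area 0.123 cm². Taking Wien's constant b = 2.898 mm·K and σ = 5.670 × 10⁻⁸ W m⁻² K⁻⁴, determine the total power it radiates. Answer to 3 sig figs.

Wien's law: T = b/λ_max = 2.898×10⁻³/3.019×10⁻⁶ = 959.921 K.
Area A = 0.123 cm² = 1.23×10⁻⁵ m².
Then P = σAT⁴ = 5.670×10⁻⁸×1.23×10⁻⁵×(959.921)⁴ = 0.592 W.

P ≈ 0.592 W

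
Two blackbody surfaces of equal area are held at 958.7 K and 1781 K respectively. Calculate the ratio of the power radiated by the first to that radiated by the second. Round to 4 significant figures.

P₁/P₂ ≈ 0.08396

With equal areas, P₁/P₂ = (T₁/T₂)⁴ = (958.7/1781)⁴ = 0.08396.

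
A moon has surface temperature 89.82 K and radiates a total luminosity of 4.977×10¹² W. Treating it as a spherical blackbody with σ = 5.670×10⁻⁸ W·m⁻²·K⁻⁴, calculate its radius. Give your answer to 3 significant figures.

R ≈ 3.28×10⁵ m

L = 4πR²σT⁴ ⇒ R = √(L/(4πσT⁴)).
σT⁴ = 3.69042 W/m², so R = √(4.977×10¹²/(4π×3.69042)) = 3.28×10⁵ m.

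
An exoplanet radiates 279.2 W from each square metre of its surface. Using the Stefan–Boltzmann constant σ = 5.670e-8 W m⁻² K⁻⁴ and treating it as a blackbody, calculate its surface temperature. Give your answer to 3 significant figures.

I = σT⁴, so T = (I/σ)^(1/4) = (279.2/(5.670×10⁻⁸))^(1/4) = 265 K.

T ≈ 265 K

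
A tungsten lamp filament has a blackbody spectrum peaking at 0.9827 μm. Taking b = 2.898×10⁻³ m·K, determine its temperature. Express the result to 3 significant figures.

T ≈ 2.95×10³ K

Wien's law gives T = b/λ_max = (2.898×10⁻³ m·K)/(9.827×10⁻⁷ m) = 2.95×10³ K.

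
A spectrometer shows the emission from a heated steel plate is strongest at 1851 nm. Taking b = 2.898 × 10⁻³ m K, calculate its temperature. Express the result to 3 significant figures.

T ≈ 1.57×10³ K

Wien's law gives T = b/λ_max = (2.898×10⁻³ m·K)/(1.851×10⁻⁶ m) = 1.57×10³ K.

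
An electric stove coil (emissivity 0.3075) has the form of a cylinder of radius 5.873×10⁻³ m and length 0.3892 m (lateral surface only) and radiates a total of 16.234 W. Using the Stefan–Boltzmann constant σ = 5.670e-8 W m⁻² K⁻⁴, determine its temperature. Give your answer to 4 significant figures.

Lateral area A = 2πrL = 2π×5.873×10⁻³×0.3892 = 0.0143619 m².
P = εσAT⁴ ⇒ T = (P/(εσA))^(1/4) = (16.234/(0.3075×5.670×10⁻⁸×0.0143619))^(1/4) = 504.6 K.

T ≈ 504.6 K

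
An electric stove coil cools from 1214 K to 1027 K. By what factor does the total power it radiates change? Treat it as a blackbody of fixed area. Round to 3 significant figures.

P₂/P₁ ≈ 0.512

P ∝ T⁴, so P₂/P₁ = (T₂/T₁)⁴ = (1027/1214)⁴ = (0.845964)⁴ = 0.512.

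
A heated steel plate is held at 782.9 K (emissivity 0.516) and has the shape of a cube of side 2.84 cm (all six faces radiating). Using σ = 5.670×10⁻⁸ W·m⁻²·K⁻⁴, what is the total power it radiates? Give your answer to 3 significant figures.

P ≈ 53.2 W

Area A = 6s² = 6×(0.0284 m)² = 4.83936×10⁻³ m².
P = εσAT⁴ = 0.516 × 5.670×10⁻⁸ × 4.83936×10⁻³ × (782.9)⁴ = 53.2 W.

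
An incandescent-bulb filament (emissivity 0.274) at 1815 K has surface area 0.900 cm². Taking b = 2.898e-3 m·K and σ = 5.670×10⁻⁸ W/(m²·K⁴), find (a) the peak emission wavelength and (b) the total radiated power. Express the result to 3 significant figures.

(a) λ_max = b/T = 2.898×10⁻³/1815 = 1.597×10⁻⁶ m = 1.60 μm.
Area A = 0.900 cm² = 9.00×10⁻⁵ m².
(b) P = εσAT⁴ = 0.274×5.670×10⁻⁸×9.00×10⁻⁵×(1815)⁴ = 15.2 W.

λ_max ≈ 1.60 μm; P ≈ 15.2 W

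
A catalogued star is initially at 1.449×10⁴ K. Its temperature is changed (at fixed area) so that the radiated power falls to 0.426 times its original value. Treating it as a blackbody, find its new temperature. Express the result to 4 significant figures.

P ∝ T⁴, so T₂/T₁ = (P₂/P₁)^(1/4) = (0.426)^(1/4) = 0.807890.
T₂ = 1.449×10⁴ × 0.807890 = 1.171×10⁴ K.

T₂ ≈ 1.171×10⁴ K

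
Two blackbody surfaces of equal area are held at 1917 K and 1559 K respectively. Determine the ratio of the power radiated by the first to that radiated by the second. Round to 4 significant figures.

With equal areas, P₁/P₂ = (T₁/T₂)⁴ = (1917/1559)⁴ = 2.286.

P₁/P₂ ≈ 2.286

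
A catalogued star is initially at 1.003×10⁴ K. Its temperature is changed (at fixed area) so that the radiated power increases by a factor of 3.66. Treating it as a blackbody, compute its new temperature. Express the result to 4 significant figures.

T₂ ≈ 1.387×10⁴ K

P ∝ T⁴, so T₂/T₁ = (P₂/P₁)^(1/4) = (3.66)^(1/4) = 1.38315.
T₂ = 1.003×10⁴ × 1.38315 = 1.387×10⁴ K.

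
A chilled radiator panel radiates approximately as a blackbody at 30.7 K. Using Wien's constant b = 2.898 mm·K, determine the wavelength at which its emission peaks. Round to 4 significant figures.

λ_max ≈ 94.40 μm

Wien's displacement law: λ_max = b/T = (2.898×10⁻³ m·K)/(30.7 K) = 9.4397×10⁻⁵ m.
That is 94.40 μm, in the infrared range.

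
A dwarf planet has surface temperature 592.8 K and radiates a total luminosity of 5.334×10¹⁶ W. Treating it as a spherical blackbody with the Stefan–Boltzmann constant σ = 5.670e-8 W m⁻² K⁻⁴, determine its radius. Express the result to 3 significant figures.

L = 4πR²σT⁴ ⇒ R = √(L/(4πσT⁴)).
σT⁴ = 7001.90 W/m², so R = √(5.334×10¹⁶/(4π×7001.90)) = 7.79×10⁵ m.

R ≈ 7.79×10⁵ m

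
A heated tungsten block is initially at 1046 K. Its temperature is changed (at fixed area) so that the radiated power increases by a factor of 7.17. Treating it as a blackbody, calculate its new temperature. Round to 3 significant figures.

T₂ ≈ 1.71×10³ K

P ∝ T⁴, so T₂/T₁ = (P₂/P₁)^(1/4) = (7.17)^(1/4) = 1.63636.
T₂ = 1046 × 1.63636 = 1.71×10³ K.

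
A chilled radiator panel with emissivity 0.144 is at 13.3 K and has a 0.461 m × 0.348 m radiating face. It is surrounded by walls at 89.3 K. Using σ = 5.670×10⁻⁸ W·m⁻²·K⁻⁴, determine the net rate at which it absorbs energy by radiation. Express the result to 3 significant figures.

Net gain ≈ 0.0833 W

Area A = 0.461 × 0.348 = 0.160428 m².
Net radiated power P_net = εσA(T⁴ − T₀⁴) = 0.144×5.670×10⁻⁸×0.160428×(13.3⁴ − 89.3⁴).
T⁴ − T₀⁴ = 31290.1 − 6.35925×10⁷ = -6.35612×10⁷ K⁴, so P_net = -0.0833 W — negative, meaning a net gain of 0.0833 W.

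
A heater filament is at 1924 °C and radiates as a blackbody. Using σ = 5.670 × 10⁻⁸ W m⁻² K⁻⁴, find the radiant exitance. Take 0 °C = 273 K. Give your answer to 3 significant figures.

T = 1924 °C + 273 = 2197 K.
Stefan–Boltzmann: I = σT⁴ = 5.670×10⁻⁸ × (2197)⁴ = 1.32×10⁶ W/m².

I ≈ 1.32×10⁶ W/m²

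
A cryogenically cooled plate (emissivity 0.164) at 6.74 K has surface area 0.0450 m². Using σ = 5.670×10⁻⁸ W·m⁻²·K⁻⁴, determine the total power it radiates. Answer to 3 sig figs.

Area A = 0.0450 m².
P = εσAT⁴ = 0.164 × 5.670×10⁻⁸ × 0.0450 × (6.74)⁴ = 8.64×10⁻⁷ W.

P ≈ 8.64×10⁻⁷ W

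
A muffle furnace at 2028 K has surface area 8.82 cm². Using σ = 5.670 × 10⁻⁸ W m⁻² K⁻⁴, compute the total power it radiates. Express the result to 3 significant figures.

Area A = 8.82 cm² = 8.82×10⁻⁴ m².
P = σAT⁴ = 5.670×10⁻⁸ × 8.82×10⁻⁴ × (2028)⁴ = 846 W.

P ≈ 846 W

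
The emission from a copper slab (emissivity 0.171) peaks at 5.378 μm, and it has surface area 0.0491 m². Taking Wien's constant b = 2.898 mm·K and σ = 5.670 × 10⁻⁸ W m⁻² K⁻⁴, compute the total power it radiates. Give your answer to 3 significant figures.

Wien's law: T = b/λ_max = 2.898×10⁻³/5.378×10⁻⁶ = 538.862 K.
Area A = 0.0491 m².
Then P = εσAT⁴ = 0.171×5.670×10⁻⁸×0.0491×(538.862)⁴ = 40.1 W.

P ≈ 40.1 W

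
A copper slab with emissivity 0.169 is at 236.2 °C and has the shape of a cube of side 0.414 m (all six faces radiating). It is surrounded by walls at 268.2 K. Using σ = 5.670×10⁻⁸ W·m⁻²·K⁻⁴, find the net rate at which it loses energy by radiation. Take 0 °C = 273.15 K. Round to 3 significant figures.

T = 236.2 °C + 273.15 = 509.35 K.
Area A = 6s² = 6×(0.414 m)² = 1.02838 m².
Net radiated power P_net = εσA(T⁴ − T₀⁴) = 0.169×5.670×10⁻⁸×1.02838×(509.35⁴ − 268.2⁴).
T⁴ − T₀⁴ = 6.73078×10¹⁰ − 5.17410×10⁹ = 6.21337×10¹⁰ K⁴, so P_net = 612 W.

Net loss ≈ 612 W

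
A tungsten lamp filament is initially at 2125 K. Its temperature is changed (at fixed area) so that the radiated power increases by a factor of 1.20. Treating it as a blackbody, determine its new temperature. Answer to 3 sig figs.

P ∝ T⁴, so T₂/T₁ = (P₂/P₁)^(1/4) = (1.20)^(1/4) = 1.04664.
T₂ = 2125 × 1.04664 = 2.22×10³ K.

T₂ ≈ 2.22×10³ K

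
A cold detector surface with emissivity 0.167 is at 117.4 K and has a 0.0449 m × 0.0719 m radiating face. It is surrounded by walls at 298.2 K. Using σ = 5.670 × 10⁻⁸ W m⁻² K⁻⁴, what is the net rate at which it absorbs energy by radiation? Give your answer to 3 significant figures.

Area A = 0.0449 × 0.0719 = 3.22831×10⁻³ m².
Net radiated power P_net = εσA(T⁴ − T₀⁴) = 0.167×5.670×10⁻⁸×3.22831×10⁻³×(117.4⁴ − 298.2⁴).
T⁴ − T₀⁴ = 1.89964×10⁸ − 7.90734×10⁹ = -7.71738×10⁹ K⁴, so P_net = -0.236 W — negative, meaning a net gain of 0.236 W.

Net gain ≈ 0.236 W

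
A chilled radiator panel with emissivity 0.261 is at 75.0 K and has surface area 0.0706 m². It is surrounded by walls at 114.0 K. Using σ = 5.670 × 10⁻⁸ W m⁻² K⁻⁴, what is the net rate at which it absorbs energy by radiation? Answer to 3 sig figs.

Area A = 0.0706 m².
Net radiated power P_net = εσA(T⁴ − T₀⁴) = 0.261×5.670×10⁻⁸×0.0706×(75.0⁴ − 114.0⁴).
T⁴ − T₀⁴ = 3.16406×10⁷ − 1.68896×10⁸ = -1.37255×10⁸ K⁴, so P_net = -0.143 W — negative, meaning a net gain of 0.143 W.

Net gain ≈ 0.143 W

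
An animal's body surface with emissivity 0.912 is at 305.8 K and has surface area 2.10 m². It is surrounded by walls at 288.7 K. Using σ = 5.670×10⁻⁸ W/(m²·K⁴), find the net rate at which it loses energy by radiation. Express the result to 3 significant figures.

Net loss ≈ 195 W

Area A = 2.10 m².
Net radiated power P_net = εσA(T⁴ − T₀⁴) = 0.912×5.670×10⁻⁸×2.10×(305.8⁴ − 288.7⁴).
T⁴ − T₀⁴ = 8.74480×10⁹ − 6.94684×10⁹ = 1.79796×10⁹ K⁴, so P_net = 195 W.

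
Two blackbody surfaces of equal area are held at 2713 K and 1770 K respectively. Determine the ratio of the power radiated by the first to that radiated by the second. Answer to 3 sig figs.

With equal areas, P₁/P₂ = (T₁/T₂)⁴ = (2713/1770)⁴ = 5.52.

P₁/P₂ ≈ 5.52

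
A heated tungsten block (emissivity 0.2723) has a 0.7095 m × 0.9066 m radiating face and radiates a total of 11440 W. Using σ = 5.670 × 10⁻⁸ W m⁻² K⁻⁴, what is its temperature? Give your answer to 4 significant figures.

Area A = 0.7095 × 0.9066 = 0.643233 m².
P = εσAT⁴ ⇒ T = (P/(εσA))^(1/4) = (11440/(0.2723×5.670×10⁻⁸×0.643233))^(1/4) = 1036 K.

T ≈ 1036 K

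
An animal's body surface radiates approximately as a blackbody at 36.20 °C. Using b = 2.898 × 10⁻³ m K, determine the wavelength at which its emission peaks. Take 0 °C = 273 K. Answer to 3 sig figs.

λ_max ≈ 9.37 μm

T = 36.20 °C + 273 = 309.20 K.
Wien's displacement law: λ_max = b/T = (2.898×10⁻³ m·K)/(309.20 K) = 9.373×10⁻⁶ m.
That is 9.37 μm, in the infrared range.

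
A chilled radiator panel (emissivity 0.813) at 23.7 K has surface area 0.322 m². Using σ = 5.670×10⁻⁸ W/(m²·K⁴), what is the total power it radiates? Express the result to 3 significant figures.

Area A = 0.322 m².
P = εσAT⁴ = 0.813 × 5.670×10⁻⁸ × 0.322 × (23.7)⁴ = 4.68×10⁻³ W.

P ≈ 4.68×10⁻³ W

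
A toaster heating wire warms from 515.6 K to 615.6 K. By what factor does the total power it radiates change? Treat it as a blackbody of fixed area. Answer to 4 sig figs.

P₂/P₁ ≈ 2.032

P ∝ T⁴, so P₂/P₁ = (T₂/T₁)⁴ = (615.6/515.6)⁴ = (1.19395)⁴ = 2.032.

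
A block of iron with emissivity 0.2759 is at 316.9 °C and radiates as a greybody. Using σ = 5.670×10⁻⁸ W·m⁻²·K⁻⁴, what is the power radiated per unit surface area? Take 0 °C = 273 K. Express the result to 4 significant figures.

I ≈ 1894 W/m²

T = 316.9 °C + 273 = 589.9 K.
Stefan–Boltzmann: I = εσT⁴ = 0.2759 × 5.670×10⁻⁸ × (589.9)⁴ = 1894 W/m².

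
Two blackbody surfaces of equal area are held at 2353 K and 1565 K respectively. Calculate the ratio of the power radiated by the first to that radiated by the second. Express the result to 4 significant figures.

P₁/P₂ ≈ 5.110

With equal areas, P₁/P₂ = (T₁/T₂)⁴ = (2353/1565)⁴ = 5.110.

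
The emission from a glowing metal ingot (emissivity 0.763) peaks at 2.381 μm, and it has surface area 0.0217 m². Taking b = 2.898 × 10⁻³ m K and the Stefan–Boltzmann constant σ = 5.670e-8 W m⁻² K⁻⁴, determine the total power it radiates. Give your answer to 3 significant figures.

P ≈ 2.06×10³ W

Wien's law: T = b/λ_max = 2.898×10⁻³/2.381×10⁻⁶ = 1217.14 K.
Area A = 0.0217 m².
Then P = εσAT⁴ = 0.763×5.670×10⁻⁸×0.0217×(1217.14)⁴ = 2.06×10³ W.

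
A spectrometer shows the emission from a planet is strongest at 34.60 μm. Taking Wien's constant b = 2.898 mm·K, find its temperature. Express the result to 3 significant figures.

Wien's law gives T = b/λ_max = (2.898×10⁻³ m·K)/(3.460×10⁻⁵ m) = 83.8 K.

T ≈ 83.8 K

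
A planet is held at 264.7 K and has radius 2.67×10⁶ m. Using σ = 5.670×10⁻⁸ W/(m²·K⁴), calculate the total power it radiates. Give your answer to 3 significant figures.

Surface area A = 4πR² = 4π(2.67×10⁶ m)² = 8.95844×10¹³ m².
P = σAT⁴ = 5.670×10⁻⁸ × 8.95844×10¹³ × (264.7)⁴ = 2.49×10¹⁶ W.

P ≈ 2.49×10¹⁶ W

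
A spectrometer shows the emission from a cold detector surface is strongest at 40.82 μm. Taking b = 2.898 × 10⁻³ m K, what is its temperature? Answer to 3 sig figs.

T ≈ 71.0 K

Wien's law gives T = b/λ_max = (2.898×10⁻³ m·K)/(4.082×10⁻⁵ m) = 71.0 K.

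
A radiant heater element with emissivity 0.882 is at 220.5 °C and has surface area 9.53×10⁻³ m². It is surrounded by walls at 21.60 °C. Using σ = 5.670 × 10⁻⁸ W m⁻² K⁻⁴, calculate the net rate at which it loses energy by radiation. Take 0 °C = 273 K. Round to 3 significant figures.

T = 220.5 °C + 273 = 493.5 K.
Surroundings: T = 21.60 °C + 273 = 294.60 K.
Area A = 9.53×10⁻³ m².
Net radiated power P_net = εσA(T⁴ − T₀⁴) = 0.882×5.670×10⁻⁸×9.53×10⁻³×(493.5⁴ − 294.60⁴).
T⁴ − T₀⁴ = 5.93128×10¹⁰ − 7.53236×10⁹ = 5.17804×10¹⁰ K⁴, so P_net = 24.7 W.

Net loss ≈ 24.7 W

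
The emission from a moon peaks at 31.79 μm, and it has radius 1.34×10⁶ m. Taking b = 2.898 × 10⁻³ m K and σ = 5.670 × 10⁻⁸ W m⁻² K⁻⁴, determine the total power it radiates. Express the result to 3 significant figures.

P ≈ 8.84×10¹³ W

Wien's law: T = b/λ_max = 2.898×10⁻³/3.179×10⁻⁵ = 91.1607 K.
Surface area A = 4πR² = 4π(1.34×10⁶ m)² = 2.25642×10¹³ m².
Then P = σAT⁴ = 5.670×10⁻⁸×2.25642×10¹³×(91.1607)⁴ = 8.84×10¹³ W.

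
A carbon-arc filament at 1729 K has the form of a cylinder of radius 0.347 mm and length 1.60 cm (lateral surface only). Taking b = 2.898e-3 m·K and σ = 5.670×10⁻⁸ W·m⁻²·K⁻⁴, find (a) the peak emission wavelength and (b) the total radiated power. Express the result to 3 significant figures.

λ_max ≈ 1.68×10³ nm; P ≈ 17.7 W

(a) λ_max = b/T = 2.898×10⁻³/1729 = 1.676×10⁻⁶ m = 1.68×10³ nm.
Lateral area A = 2πrL = 2π×3.47×10⁻⁴×0.0160 = 3.48842×10⁻⁵ m².
(b) P = σAT⁴ = 5.670×10⁻⁸×3.48842×10⁻⁵×(1729)⁴ = 17.7 W.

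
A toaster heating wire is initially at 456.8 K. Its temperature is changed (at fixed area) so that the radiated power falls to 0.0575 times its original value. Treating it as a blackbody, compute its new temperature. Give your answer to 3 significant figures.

P ∝ T⁴, so T₂/T₁ = (P₂/P₁)^(1/4) = (0.0575)^(1/4) = 0.489685.
T₂ = 456.8 × 0.489685 = 224 K.

T₂ ≈ 224 K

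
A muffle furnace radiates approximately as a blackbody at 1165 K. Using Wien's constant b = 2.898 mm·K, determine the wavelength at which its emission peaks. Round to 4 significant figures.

Wien's displacement law: λ_max = b/T = (2.898×10⁻³ m·K)/(1165 K) = 2.4876×10⁻⁶ m.
That is 2488 nm, in the infrared range.

λ_max ≈ 2488 nm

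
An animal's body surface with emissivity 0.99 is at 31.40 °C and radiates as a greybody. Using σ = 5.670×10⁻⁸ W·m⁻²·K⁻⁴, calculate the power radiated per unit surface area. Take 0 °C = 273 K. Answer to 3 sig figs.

T = 31.40 °C + 273 = 304.40 K.
Stefan–Boltzmann: I = εσT⁴ = 0.99 × 5.670×10⁻⁸ × (304.40)⁴ = 482 W/m².

I ≈ 482 W/m²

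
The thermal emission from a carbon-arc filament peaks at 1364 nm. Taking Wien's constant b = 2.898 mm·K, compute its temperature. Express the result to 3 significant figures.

T ≈ 2.12×10³ K

Wien's law gives T = b/λ_max = (2.898×10⁻³ m·K)/(1.364×10⁻⁶ m) = 2.12×10³ K.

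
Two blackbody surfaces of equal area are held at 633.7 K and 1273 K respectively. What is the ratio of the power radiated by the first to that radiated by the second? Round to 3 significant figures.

With equal areas, P₁/P₂ = (T₁/T₂)⁴ = (633.7/1273)⁴ = 0.0614.

P₁/P₂ ≈ 0.0614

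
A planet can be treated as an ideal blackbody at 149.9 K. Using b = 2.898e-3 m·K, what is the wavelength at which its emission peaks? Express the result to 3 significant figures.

λ_max ≈ 19.3 μm

Wien's displacement law: λ_max = b/T = (2.898×10⁻³ m·K)/(149.9 K) = 1.933×10⁻⁵ m.
That is 19.3 μm, in the infrared range.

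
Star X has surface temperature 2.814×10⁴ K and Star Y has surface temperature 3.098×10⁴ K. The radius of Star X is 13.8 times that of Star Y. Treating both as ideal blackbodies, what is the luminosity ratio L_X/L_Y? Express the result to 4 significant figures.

L_X/L_Y ≈ 129.6

L ∝ R²T⁴, so L_X/L_Y = (R_X/R_Y)²(T_X/T_Y)⁴ = (13.8)² × (2.814×10⁴/3.098×10⁴)⁴ = 190.44 × 0.680723 = 129.6.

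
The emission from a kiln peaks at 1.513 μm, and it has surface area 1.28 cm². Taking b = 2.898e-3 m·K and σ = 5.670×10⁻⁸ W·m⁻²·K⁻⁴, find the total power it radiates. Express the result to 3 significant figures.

P ≈ 97.7 W

Wien's law: T = b/λ_max = 2.898×10⁻³/1.513×10⁻⁶ = 1915.40 K.
Area A = 1.28 cm² = 1.28×10⁻⁴ m².
Then P = σAT⁴ = 5.670×10⁻⁸×1.28×10⁻⁴×(1915.40)⁴ = 97.7 W.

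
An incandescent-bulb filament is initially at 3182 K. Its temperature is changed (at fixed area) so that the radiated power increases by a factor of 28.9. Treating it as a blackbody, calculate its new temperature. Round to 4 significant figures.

T₂ ≈ 7378 K

P ∝ T⁴, so T₂/T₁ = (P₂/P₁)^(1/4) = (28.9)^(1/4) = 2.31859.
T₂ = 3182 × 2.31859 = 7378 K.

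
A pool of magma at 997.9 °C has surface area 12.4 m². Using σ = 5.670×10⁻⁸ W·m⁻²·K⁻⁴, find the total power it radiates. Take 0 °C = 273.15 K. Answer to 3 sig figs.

T = 997.9 °C + 273.15 = 1271.05 K.
Area A = 12.4 m².
P = σAT⁴ = 5.670×10⁻⁸ × 12.4 × (1271.05)⁴ = 1.84×10⁶ W.

P ≈ 1.84×10⁶ W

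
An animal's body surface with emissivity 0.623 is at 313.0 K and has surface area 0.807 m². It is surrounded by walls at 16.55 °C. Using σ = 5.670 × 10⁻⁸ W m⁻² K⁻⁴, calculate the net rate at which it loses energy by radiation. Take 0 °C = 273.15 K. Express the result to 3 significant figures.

Net loss ≈ 72.8 W

Surroundings: T = 16.55 °C + 273.15 = 289.70 K.
Area A = 0.807 m².
Net radiated power P_net = εσA(T⁴ − T₀⁴) = 0.623×5.670×10⁻⁸×0.807×(313.0⁴ − 289.70⁴).
T⁴ − T₀⁴ = 9.59792×10⁹ − 7.04359×10⁹ = 2.55433×10⁹ K⁴, so P_net = 72.8 W.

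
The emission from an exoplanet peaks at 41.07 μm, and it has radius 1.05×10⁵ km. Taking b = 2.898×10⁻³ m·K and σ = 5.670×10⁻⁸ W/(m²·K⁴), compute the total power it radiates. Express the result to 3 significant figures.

Wien's law: T = b/λ_max = 2.898×10⁻³/4.107×10⁻⁵ = 70.5625 K.
Surface area A = 4πR² = 4π(1.05×10⁸ m)² = 1.38544×10¹⁷ m².
Then P = σAT⁴ = 5.670×10⁻⁸×1.38544×10¹⁷×(70.5625)⁴ = 1.95×10¹⁷ W.

P ≈ 1.95×10¹⁷ W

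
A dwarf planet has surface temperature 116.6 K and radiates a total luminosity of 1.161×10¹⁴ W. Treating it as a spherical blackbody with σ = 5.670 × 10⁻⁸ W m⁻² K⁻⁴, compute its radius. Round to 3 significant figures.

L = 4πR²σT⁴ ⇒ R = √(L/(4πσT⁴)).
σT⁴ = 10.4804 W/m², so R = √(1.161×10¹⁴/(4π×10.4804)) = 9.39×10⁵ m.

R ≈ 9.39×10⁵ m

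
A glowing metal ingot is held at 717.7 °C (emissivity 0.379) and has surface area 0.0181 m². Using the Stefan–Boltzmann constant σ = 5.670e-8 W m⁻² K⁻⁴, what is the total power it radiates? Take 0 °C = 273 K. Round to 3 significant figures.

T = 717.7 °C + 273 = 990.7 K.
Area A = 0.0181 m².
P = εσAT⁴ = 0.379 × 5.670×10⁻⁸ × 0.0181 × (990.7)⁴ = 375 W.

P ≈ 375 W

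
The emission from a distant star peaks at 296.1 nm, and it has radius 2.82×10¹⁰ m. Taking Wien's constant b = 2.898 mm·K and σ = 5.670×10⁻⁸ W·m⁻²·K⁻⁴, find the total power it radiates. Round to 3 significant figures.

Wien's law: T = b/λ_max = 2.898×10⁻³/2.961×10⁻⁷ = 9787.23 K.
Surface area A = 4πR² = 4π(2.82×10¹⁰ m)² = 9.99328×10²¹ m².
Then P = σAT⁴ = 5.670×10⁻⁸×9.99328×10²¹×(9787.23)⁴ = 5.20×10³⁰ W.

P ≈ 5.20×10³⁰ W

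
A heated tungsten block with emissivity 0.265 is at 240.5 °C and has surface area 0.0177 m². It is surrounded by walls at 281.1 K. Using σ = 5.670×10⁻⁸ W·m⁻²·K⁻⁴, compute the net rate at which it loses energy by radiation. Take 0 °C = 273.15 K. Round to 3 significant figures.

T = 240.5 °C + 273.15 = 513.65 K.
Area A = 0.0177 m².
Net radiated power P_net = εσA(T⁴ − T₀⁴) = 0.265×5.670×10⁻⁸×0.0177×(513.65⁴ − 281.1⁴).
T⁴ − T₀⁴ = 6.96096×10¹⁰ − 6.24372×10⁹ = 6.33659×10¹⁰ K⁴, so P_net = 16.9 W.

Net loss ≈ 16.9 W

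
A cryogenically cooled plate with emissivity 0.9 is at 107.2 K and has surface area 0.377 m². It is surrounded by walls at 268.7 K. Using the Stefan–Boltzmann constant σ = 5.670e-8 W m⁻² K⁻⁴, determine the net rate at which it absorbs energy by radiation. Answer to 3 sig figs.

Net gain ≈ 97.7 W

Area A = 0.377 m².
Net radiated power P_net = εσA(T⁴ − T₀⁴) = 0.9×5.670×10⁻⁸×0.377×(107.2⁴ − 268.7⁴).
T⁴ − T₀⁴ = 1.32062×10⁸ − 5.21280×10⁹ = -5.08074×10⁹ K⁴, so P_net = -97.7 W — negative, meaning a net gain of 97.7 W.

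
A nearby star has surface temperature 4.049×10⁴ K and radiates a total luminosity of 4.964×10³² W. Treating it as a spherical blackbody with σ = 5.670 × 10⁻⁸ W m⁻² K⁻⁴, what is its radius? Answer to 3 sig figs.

L = 4πR²σT⁴ ⇒ R = √(L/(4πσT⁴)).
σT⁴ = 1.52396×10¹¹ W/m², so R = √(4.964×10³²/(4π×1.52396×10¹¹)) = 1.61×10¹⁰ m.

R ≈ 1.61×10¹⁰ m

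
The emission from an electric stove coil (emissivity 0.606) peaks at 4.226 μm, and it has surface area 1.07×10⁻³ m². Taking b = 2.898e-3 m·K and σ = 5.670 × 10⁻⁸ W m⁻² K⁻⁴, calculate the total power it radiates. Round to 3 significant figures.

Wien's law: T = b/λ_max = 2.898×10⁻³/4.226×10⁻⁶ = 685.755 K.
Area A = 1.07×10⁻³ m².
Then P = εσAT⁴ = 0.606×5.670×10⁻⁸×1.07×10⁻³×(685.755)⁴ = 8.13 W.

P ≈ 8.13 W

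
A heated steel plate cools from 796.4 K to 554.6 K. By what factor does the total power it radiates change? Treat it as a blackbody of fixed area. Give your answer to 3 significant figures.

P ∝ T⁴, so P₂/P₁ = (T₂/T₁)⁴ = (554.6/796.4)⁴ = (0.696384)⁴ = 0.235.

P₂/P₁ ≈ 0.235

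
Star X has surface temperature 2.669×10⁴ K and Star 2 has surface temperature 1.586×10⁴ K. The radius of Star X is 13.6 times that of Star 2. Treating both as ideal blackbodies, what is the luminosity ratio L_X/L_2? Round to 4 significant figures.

L_X/L_2 ≈ 1483

L ∝ R²T⁴, so L_X/L_2 = (R_X/R_2)²(T_X/T_2)⁴ = (13.6)² × (2.669×10⁴/1.586×10⁴)⁴ = 184.96 × 8.02013 = 1483.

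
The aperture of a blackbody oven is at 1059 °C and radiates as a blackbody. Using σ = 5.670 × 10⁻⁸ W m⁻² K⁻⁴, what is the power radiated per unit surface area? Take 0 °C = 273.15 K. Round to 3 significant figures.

T = 1059 °C + 273.15 = 1332.15 K.
Stefan–Boltzmann: I = σT⁴ = 5.670×10⁻⁸ × (1332.15)⁴ = 1.79×10⁵ W/m².

I ≈ 1.79×10⁵ W/m²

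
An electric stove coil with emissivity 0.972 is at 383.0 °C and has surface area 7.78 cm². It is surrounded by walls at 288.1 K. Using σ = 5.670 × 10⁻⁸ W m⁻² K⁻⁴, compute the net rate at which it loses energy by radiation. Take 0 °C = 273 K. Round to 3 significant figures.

Net loss ≈ 7.65 W

T = 383.0 °C + 273 = 656.0 K.
Area A = 7.78 cm² = 7.78×10⁻⁴ m².
Net radiated power P_net = εσA(T⁴ − T₀⁴) = 0.972×5.670×10⁻⁸×7.78×10⁻⁴×(656.0⁴ − 288.1⁴).
T⁴ − T₀⁴ = 1.85189×10¹¹ − 6.88927×10⁹ = 1.78300×10¹¹ K⁴, so P_net = 7.65 W.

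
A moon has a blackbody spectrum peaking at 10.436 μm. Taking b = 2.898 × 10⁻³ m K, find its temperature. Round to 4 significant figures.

T ≈ 277.7 K

Wien's law gives T = b/λ_max = (2.898×10⁻³ m·K)/(1.0436×10⁻⁵ m) = 277.7 K.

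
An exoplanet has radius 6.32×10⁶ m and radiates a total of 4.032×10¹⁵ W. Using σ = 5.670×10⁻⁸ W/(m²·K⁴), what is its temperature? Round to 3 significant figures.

Surface area A = 4πR² = 4π(6.32×10⁶ m)² = 5.01931×10¹⁴ m².
P = σAT⁴ ⇒ T = (P/(σA))^(1/4) = (4.032×10¹⁵/(5.670×10⁻⁸×5.01931×10¹⁴))^(1/4) = 109 K.

T ≈ 109 K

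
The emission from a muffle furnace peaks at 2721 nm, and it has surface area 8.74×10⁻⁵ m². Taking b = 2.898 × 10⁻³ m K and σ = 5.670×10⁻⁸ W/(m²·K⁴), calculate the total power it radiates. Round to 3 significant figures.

Wien's law: T = b/λ_max = 2.898×10⁻³/2.721×10⁻⁶ = 1065.05 K.
Area A = 8.74×10⁻⁵ m².
Then P = σAT⁴ = 5.670×10⁻⁸×8.74×10⁻⁵×(1065.05)⁴ = 6.38 W.

P ≈ 6.38 W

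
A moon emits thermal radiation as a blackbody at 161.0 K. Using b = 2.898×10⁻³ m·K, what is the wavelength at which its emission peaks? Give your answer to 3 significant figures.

Wien's displacement law: λ_max = b/T = (2.898×10⁻³ m·K)/(161.0 K) = 1.800×10⁻⁵ m.
That is 18.0 μm, in the infrared range.

λ_max ≈ 18.0 μm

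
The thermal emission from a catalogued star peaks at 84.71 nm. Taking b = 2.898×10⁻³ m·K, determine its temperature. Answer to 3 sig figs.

T ≈ 3.42×10⁴ K

Wien's law gives T = b/λ_max = (2.898×10⁻³ m·K)/(8.471×10⁻⁸ m) = 3.42×10⁴ K.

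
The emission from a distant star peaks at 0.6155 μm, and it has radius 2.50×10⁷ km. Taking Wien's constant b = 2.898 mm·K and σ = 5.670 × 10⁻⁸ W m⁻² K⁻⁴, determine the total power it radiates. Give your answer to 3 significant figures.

P ≈ 2.19×10²⁹ W

Wien's law: T = b/λ_max = 2.898×10⁻³/6.155×10⁻⁷ = 4708.37 K.
Surface area A = 4πR² = 4π(2.50×10¹⁰ m)² = 7.85398×10²¹ m².
Then P = σAT⁴ = 5.670×10⁻⁸×7.85398×10²¹×(4708.37)⁴ = 2.19×10²⁹ W.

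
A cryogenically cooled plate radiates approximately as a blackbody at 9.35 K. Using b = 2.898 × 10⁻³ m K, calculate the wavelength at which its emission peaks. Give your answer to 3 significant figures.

λ_max ≈ 3.10×10⁻⁴ m

Wien's displacement law: λ_max = b/T = (2.898×10⁻³ m·K)/(9.35 K) = 3.099×10⁻⁴ m.
That is 3.10×10⁻⁴ m, in the infrared range.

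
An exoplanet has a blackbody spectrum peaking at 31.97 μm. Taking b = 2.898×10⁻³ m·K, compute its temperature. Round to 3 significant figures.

T ≈ 90.6 K

Wien's law gives T = b/λ_max = (2.898×10⁻³ m·K)/(3.197×10⁻⁵ m) = 90.6 K.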